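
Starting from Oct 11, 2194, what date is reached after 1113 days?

+365 (one year) → Oct 11, 2195 (748 left).
+366 (one year; includes Feb 29, 2196) → Oct 11, 2196 (382 left).
Oct has 31 days: +21 → Nov 1, 2196 (361 left).
Nov has 30 days: +30 → Dec 1, 2196 (331 left).
Dec has 31 days: +31 → Jan 1, 2197 (300 left).
Jan has 31 days: +31 → Feb 1, 2197 (269 left).
Feb has 28 days: +28 → Mar 1, 2197 (241 left).
Mar has 31 days: +31 → Apr 1, 2197 (210 left).
Apr has 30 days: +30 → May 1, 2197 (180 left).
May has 31 days: +31 → Jun 1, 2197 (149 left).
Jun has 30 days: +30 → Jul 1, 2197 (119 left).
Jul has 31 days: +31 → Aug 1, 2197 (88 left).
Aug has 31 days: +31 → Sep 1, 2197 (57 left).
Sep has 30 days: +30 → Oct 1, 2197 (27 left).
+27 → Oct 28, 2197.

October 28, 2197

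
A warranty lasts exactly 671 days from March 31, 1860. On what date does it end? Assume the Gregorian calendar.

January 31, 1862

+365 (one year) → Mar 31, 1861 (306 left).
Mar has 31 days: +1 → Apr 1, 1861 (305 left).
Apr has 30 days: +30 → May 1, 1861 (275 left).
May has 31 days: +31 → Jun 1, 1861 (244 left).
Jun has 30 days: +30 → Jul 1, 1861 (214 left).
Jul has 31 days: +31 → Aug 1, 1861 (183 left).
Aug has 31 days: +31 → Sep 1, 1861 (152 left).
Sep has 30 days: +30 → Oct 1, 1861 (122 left).
Oct has 31 days: +31 → Nov 1, 1861 (91 left).
Nov has 30 days: +30 → Dec 1, 1861 (61 left).
Dec has 31 days: +31 → Jan 1, 1862 (30 left).
+30 → Jan 31, 1862.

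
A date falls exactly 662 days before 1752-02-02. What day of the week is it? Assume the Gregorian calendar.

Saturday

First find the weekday of Feb 2, 1752. Doomsday rule: the anchor day for the 1700s is Sunday. For year 52: 52÷12 = 4 r 4, and 4÷4 = 1, so 4+4+1 = 9.
Sunday + 9 ≡ Tuesday — that's 1752's doomsday.
In February the doomsday date is Feb 29 (1752 is a leap year (divisible by 4)).
Feb 2 is 27 days before Feb 29; 27 mod 7 = 6, so Tuesday − 6 = Wednesday.
662 mod 7 = 4, so 662 days before a Wednesday is Wednesday − 4 = Saturday.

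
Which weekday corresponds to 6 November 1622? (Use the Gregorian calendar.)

Doomsday rule: the anchor day for the 1600s is Tuesday. For year 22: 22÷12 = 1 r 10, and 10÷4 = 2, so 1+10+2 = 13.
Tuesday + 13 ≡ Monday — that's 1622's doomsday.
In November the doomsday date is Nov 7.
Nov 6 is 1 day before Nov 7; 1 mod 7 = 1, so Monday − 1 = Sunday.

Sunday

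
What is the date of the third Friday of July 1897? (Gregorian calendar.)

July 1, 1897 is a Thursday.
The first Friday is therefore July 2 (1 days later).
The third Friday is 2 + 2×7 = July 16.

July 16, 1897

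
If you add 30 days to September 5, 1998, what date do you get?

Sep has 30 days: +26 → Oct 1, 1998 (4 left).
+4 → Oct 5, 1998.

October 5, 1998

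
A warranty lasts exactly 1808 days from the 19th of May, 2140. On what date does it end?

May 1, 2145

+365 (one year) → May 19, 2141 (1443 left).
+365 (one year) → May 19, 2142 (1078 left).
+365 (one year) → May 19, 2143 (713 left).
+366 (one year; includes Feb 29, 2144) → May 19, 2144 (347 left).
May has 31 days: +13 → Jun 1, 2144 (334 left).
Jun has 30 days: +30 → Jul 1, 2144 (304 left).
Jul has 31 days: +31 → Aug 1, 2144 (273 left).
Aug has 31 days: +31 → Sep 1, 2144 (242 left).
Sep has 30 days: +30 → Oct 1, 2144 (212 left).
Oct has 31 days: +31 → Nov 1, 2144 (181 left).
Nov has 30 days: +30 → Dec 1, 2144 (151 left).
Dec has 31 days: +31 → Jan 1, 2145 (120 left).
Jan has 31 days: +31 → Feb 1, 2145 (89 left).
Feb has 28 days: +28 → Mar 1, 2145 (61 left).
Mar has 31 days: +31 → Apr 1, 2145 (30 left).
Apr has 30 days: +30 → May 1, 2145 (0 left).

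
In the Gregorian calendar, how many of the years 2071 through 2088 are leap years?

Multiples of 4 in [2071,2088]: 5.
Of those, multiples of 100: 0 (not leap unless ÷400).
Multiples of 400: 0.
Leap years = 5 − 0 + 0 = 5.

5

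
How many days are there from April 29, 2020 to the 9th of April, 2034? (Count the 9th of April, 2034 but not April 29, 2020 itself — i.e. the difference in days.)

5093

Apr 29, 2020 → Apr 29, 2021: 365 days.
Apr 29, 2021 → Apr 29, 2022: 365 days.
Apr 29, 2022 → Apr 29, 2023: 365 days.
Apr 29, 2023 → Apr 29, 2024: 366 days (Feb 29, 2024 is in that span).
Apr 29, 2024 → Apr 29, 2025: 365 days.
Apr 29, 2025 → Apr 29, 2026: 365 days.
Apr 29, 2026 → Apr 29, 2027: 365 days.
Apr 29, 2027 → Apr 29, 2028: 366 days (Feb 29, 2028 is in that span).
Apr 29, 2028 → Apr 29, 2029: 365 days.
Apr 29, 2029 → Apr 29, 2030: 365 days.
Apr 29, 2030 → Apr 29, 2031: 365 days.
Apr 29, 2031 → Apr 29, 2032: 366 days (Feb 29, 2032 is in that span).
Apr 29, 2032 → Apr 29, 2033: 365 days.
Apr 29, 2033 → May 29, 2033: 30 days (April has 30).
May 29, 2033 → Jun 29, 2033: 31 days (May has 31).
Jun 29, 2033 → Jul 29, 2033: 30 days (June has 30).
Jul 29, 2033 → Aug 29, 2033: 31 days (July has 31).
Aug 29, 2033 → Sep 29, 2033: 31 days (August has 31).
Sep 29, 2033 → Oct 29, 2033: 30 days (September has 30).
Oct 29, 2033 → Nov 29, 2033: 31 days (October has 31).
Nov 29, 2033 → Dec 29, 2033: 30 days (November has 30).
Dec 29, 2033 → Jan 29, 2034: 31 days (December has 31).
Jan 29, 2034 → Feb 28, 2034: 30 days (January has 31).
Feb 28, 2034 → Mar 28, 2034: 28 days (February has 28).
Mar 28, 2034 → Apr 9, 2034: 12 days.
Total: 5093 days.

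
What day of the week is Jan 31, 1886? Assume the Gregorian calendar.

Sunday

Doomsday rule: the anchor day for the 1800s is Friday. For year 86: 86÷12 = 7 r 2, and 2÷4 = 0, so 7+2+0 = 9.
Friday + 9 ≡ Sunday — that's 1886's doomsday.
In January the doomsday date is Jan 3 (1886 is not a leap year).
Jan 31 is 28 days after Jan 3; 28 mod 7 = 0, so Sunday + 0 = Sunday.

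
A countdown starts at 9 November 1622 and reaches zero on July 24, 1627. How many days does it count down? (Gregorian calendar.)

Nov 9, 1622 → Nov 9, 1623: 365 days.
Nov 9, 1623 → Nov 9, 1624: 366 days (Feb 29, 1624 is in that span).
Nov 9, 1624 → Nov 9, 1625: 365 days.
Nov 9, 1625 → Nov 9, 1626: 365 days.
Nov 9, 1626 → Dec 9, 1626: 30 days (November has 30).
Dec 9, 1626 → Jan 9, 1627: 31 days (December has 31).
Jan 9, 1627 → Feb 9, 1627: 31 days (January has 31).
Feb 9, 1627 → Mar 9, 1627: 28 days (February has 28).
Mar 9, 1627 → Apr 9, 1627: 31 days (March has 31).
Apr 9, 1627 → May 9, 1627: 30 days (April has 30).
May 9, 1627 → Jun 9, 1627: 31 days (May has 31).
Jun 9, 1627 → Jul 9, 1627: 30 days (June has 30).
Jul 9, 1627 → Jul 24, 1627: 15 days.
Total: 1718 days.

1718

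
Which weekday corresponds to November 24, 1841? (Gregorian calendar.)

Doomsday rule: the anchor day for the 1800s is Friday. For year 41: 41÷12 = 3 r 5, and 5÷4 = 1, so 3+5+1 = 9.
Friday + 9 ≡ Sunday — that's 1841's doomsday.
In November the doomsday date is Nov 7.
Nov 24 is 17 days after Nov 7; 17 mod 7 = 3, so Sunday + 3 = Wednesday.

Wednesday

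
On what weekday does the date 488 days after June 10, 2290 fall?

Sunday

First find the weekday of Jun 10, 2290. Doomsday rule: the anchor day for the 2200s is Friday. For year 90: 90÷12 = 7 r 6, and 6÷4 = 1, so 7+6+1 = 14.
Friday + 14 ≡ Friday — that's 2290's doomsday.
In June the doomsday date is Jun 6.
Jun 10 is 4 days after Jun 6; 4 mod 7 = 4, so Friday + 4 = Tuesday.
488 mod 7 = 5, so 488 days after a Tuesday is Tuesday + 5 = Sunday.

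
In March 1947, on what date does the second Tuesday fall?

March 11, 1947

March 1, 1947 is a Saturday.
The first Tuesday is therefore March 4 (3 days later).
The second Tuesday is 4 + 1×7 = March 11.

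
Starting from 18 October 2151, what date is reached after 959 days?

+366 (one year; includes Feb 29, 2152) → Oct 18, 2152 (593 left).
+365 (one year) → Oct 18, 2153 (228 left).
Oct has 31 days: +14 → Nov 1, 2153 (214 left).
Nov has 30 days: +30 → Dec 1, 2153 (184 left).
Dec has 31 days: +31 → Jan 1, 2154 (153 left).
Jan has 31 days: +31 → Feb 1, 2154 (122 left).
Feb has 28 days: +28 → Mar 1, 2154 (94 left).
Mar has 31 days: +31 → Apr 1, 2154 (63 left).
Apr has 30 days: +30 → May 1, 2154 (33 left).
May has 31 days: +31 → Jun 1, 2154 (2 left).
+2 → Jun 3, 2154.

June 3, 2154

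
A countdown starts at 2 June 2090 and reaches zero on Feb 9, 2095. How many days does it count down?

Jun 2, 2090 → Jun 2, 2091: 365 days.
Jun 2, 2091 → Jun 2, 2092: 366 days (Feb 29, 2092 is in that span).
Jun 2, 2092 → Jun 2, 2093: 365 days.
Jun 2, 2093 → Jun 2, 2094: 365 days.
Jun 2, 2094 → Jul 2, 2094: 30 days (June has 30).
Jul 2, 2094 → Aug 2, 2094: 31 days (July has 31).
Aug 2, 2094 → Sep 2, 2094: 31 days (August has 31).
Sep 2, 2094 → Oct 2, 2094: 30 days (September has 30).
Oct 2, 2094 → Nov 2, 2094: 31 days (October has 31).
Nov 2, 2094 → Dec 2, 2094: 30 days (November has 30).
Dec 2, 2094 → Jan 2, 2095: 31 days (December has 31).
Jan 2, 2095 → Feb 2, 2095: 31 days (January has 31).
Feb 2, 2095 → Feb 9, 2095: 7 days.
Total: 1713 days.

1713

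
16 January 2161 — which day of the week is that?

Doomsday rule: the anchor day for the 2100s is Sunday. For year 61: 61÷12 = 5 r 1, and 1÷4 = 0, so 5+1+0 = 6.
Sunday + 6 ≡ Saturday — that's 2161's doomsday.
In January the doomsday date is Jan 3 (2161 is not a leap year).
Jan 16 is 13 days after Jan 3; 13 mod 7 = 6, so Saturday + 6 = Friday.

Friday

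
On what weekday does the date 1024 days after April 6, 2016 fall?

Friday

Apr 6, 2016 is a Wednesday.
1024 mod 7 = 2, so 1024 days after a Wednesday is Wednesday + 2 = Friday.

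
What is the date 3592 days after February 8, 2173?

December 10, 2182

+365 (one year) → Feb 8, 2174 (3227 left).
+365 (one year) → Feb 8, 2175 (2862 left).
+365 (one year) → Feb 8, 2176 (2497 left).
+366 (one year; includes Feb 29, 2176) → Feb 8, 2177 (2131 left).
+365 (one year) → Feb 8, 2178 (1766 left).
+365 (one year) → Feb 8, 2179 (1401 left).
+365 (one year) → Feb 8, 2180 (1036 left).
+366 (one year; includes Feb 29, 2180) → Feb 8, 2181 (670 left).
+365 (one year) → Feb 8, 2182 (305 left).
Feb has 28 days: +21 → Mar 1, 2182 (284 left).
Mar has 31 days: +31 → Apr 1, 2182 (253 left).
Apr has 30 days: +30 → May 1, 2182 (223 left).
May has 31 days: +31 → Jun 1, 2182 (192 left).
Jun has 30 days: +30 → Jul 1, 2182 (162 left).
Jul has 31 days: +31 → Aug 1, 2182 (131 left).
Aug has 31 days: +31 → Sep 1, 2182 (100 left).
Sep has 30 days: +30 → Oct 1, 2182 (70 left).
Oct has 31 days: +31 → Nov 1, 2182 (39 left).
Nov has 30 days: +30 → Dec 1, 2182 (9 left).
+9 → Dec 10, 2182.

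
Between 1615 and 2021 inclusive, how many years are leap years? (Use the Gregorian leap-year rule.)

Multiples of 4 in [1615,2021]: 102.
Of those, multiples of 100: 4 (not leap unless ÷400).
Multiples of 400: 1.
Leap years = 102 − 4 + 1 = 99.

99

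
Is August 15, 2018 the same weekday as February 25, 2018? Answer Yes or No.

No

From Feb 25, 2018 to Aug 15, 2018 is 171 days.
171 mod 7 = 3, so they are different weekdays.
(Feb 25, 2018 is a Sunday; Aug 15, 2018 is a Wednesday.)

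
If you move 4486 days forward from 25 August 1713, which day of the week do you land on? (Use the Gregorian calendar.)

Aug 25, 1713 is a Friday.
4486 mod 7 = 6, so 4486 days after a Friday is Friday + 6 = Thursday.

Thursday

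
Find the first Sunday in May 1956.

May 6, 1956

May 1, 1956 is a Tuesday.
The first Sunday is therefore May 6 (5 days later).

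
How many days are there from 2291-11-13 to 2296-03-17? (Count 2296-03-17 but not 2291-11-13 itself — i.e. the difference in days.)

1586

Nov 13, 2291 → Nov 13, 2292: 366 days (Feb 29, 2292 is in that span).
Nov 13, 2292 → Nov 13, 2293: 365 days.
Nov 13, 2293 → Nov 13, 2294: 365 days.
Nov 13, 2294 → Nov 13, 2295: 365 days.
Nov 13, 2295 → Dec 13, 2295: 30 days (November has 30).
Dec 13, 2295 → Jan 13, 2296: 31 days (December has 31).
Jan 13, 2296 → Feb 13, 2296: 31 days (January has 31).
Feb 13, 2296 → Mar 13, 2296: 29 days (February has 29).
Mar 13, 2296 → Mar 17, 2296: 4 days.
Total: 1586 days.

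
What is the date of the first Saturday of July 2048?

July 4, 2048

July 1, 2048 is a Wednesday.
The first Saturday is therefore July 4 (3 days later).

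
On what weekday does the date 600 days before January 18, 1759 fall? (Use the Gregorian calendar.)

First find the weekday of Jan 18, 1759. Doomsday rule: the anchor day for the 1700s is Sunday. For year 59: 59÷12 = 4 r 11, and 11÷4 = 2, so 4+11+2 = 17.
Sunday + 17 ≡ Wednesday — that's 1759's doomsday.
In January the doomsday date is Jan 3 (1759 is not a leap year).
Jan 18 is 15 days after Jan 3; 15 mod 7 = 1, so Wednesday + 1 = Thursday.
600 mod 7 = 5, so 600 days before a Thursday is Thursday − 5 = Saturday.

Saturday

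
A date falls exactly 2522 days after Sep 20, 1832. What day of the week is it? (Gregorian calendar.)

Saturday

Sep 20, 1832 is a Thursday.
2522 mod 7 = 2, so 2522 days after a Thursday is Thursday + 2 = Saturday.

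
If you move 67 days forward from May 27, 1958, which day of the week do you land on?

Saturday

First find the weekday of May 27, 1958. Doomsday rule: the anchor day for the 1900s is Wednesday. For year 58: 58÷12 = 4 r 10, and 10÷4 = 2, so 4+10+2 = 16.
Wednesday + 16 ≡ Friday — that's 1958's doomsday.
In May the doomsday date is May 9.
May 27 is 18 days after May 9; 18 mod 7 = 4, so Friday + 4 = Tuesday.
67 mod 7 = 4, so 67 days after a Tuesday is Tuesday + 4 = Saturday.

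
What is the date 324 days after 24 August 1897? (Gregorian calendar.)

Aug has 31 days: +8 → Sep 1, 1897 (316 left).
Sep has 30 days: +30 → Oct 1, 1897 (286 left).
Oct has 31 days: +31 → Nov 1, 1897 (255 left).
Nov has 30 days: +30 → Dec 1, 1897 (225 left).
Dec has 31 days: +31 → Jan 1, 1898 (194 left).
Jan has 31 days: +31 → Feb 1, 1898 (163 left).
Feb has 28 days: +28 → Mar 1, 1898 (135 left).
Mar has 31 days: +31 → Apr 1, 1898 (104 left).
Apr has 30 days: +30 → May 1, 1898 (74 left).
May has 31 days: +31 → Jun 1, 1898 (43 left).
Jun has 30 days: +30 → Jul 1, 1898 (13 left).
+13 → Jul 14, 1898.

July 14, 1898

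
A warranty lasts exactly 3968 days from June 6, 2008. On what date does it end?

+365 (one year) → Jun 6, 2009 (3603 left).
+365 (one year) → Jun 6, 2010 (3238 left).
+365 (one year) → Jun 6, 2011 (2873 left).
+366 (one year; includes Feb 29, 2012) → Jun 6, 2012 (2507 left).
+365 (one year) → Jun 6, 2013 (2142 left).
+365 (one year) → Jun 6, 2014 (1777 left).
+365 (one year) → Jun 6, 2015 (1412 left).
+366 (one year; includes Feb 29, 2016) → Jun 6, 2016 (1046 left).
+365 (one year) → Jun 6, 2017 (681 left).
+365 (one year) → Jun 6, 2018 (316 left).
Jun has 30 days: +25 → Jul 1, 2018 (291 left).
Jul has 31 days: +31 → Aug 1, 2018 (260 left).
Aug has 31 days: +31 → Sep 1, 2018 (229 left).
Sep has 30 days: +30 → Oct 1, 2018 (199 left).
Oct has 31 days: +31 → Nov 1, 2018 (168 left).
Nov has 30 days: +30 → Dec 1, 2018 (138 left).
Dec has 31 days: +31 → Jan 1, 2019 (107 left).
Jan has 31 days: +31 → Feb 1, 2019 (76 left).
Feb has 28 days: +28 → Mar 1, 2019 (48 left).
Mar has 31 days: +31 → Apr 1, 2019 (17 left).
+17 → Apr 18, 2019.

April 18, 2019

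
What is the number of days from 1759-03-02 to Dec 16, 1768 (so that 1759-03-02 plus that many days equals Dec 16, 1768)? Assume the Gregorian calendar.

3577

Mar 2, 1759 → Mar 2, 1760: 366 days (Feb 29, 1760 is in that span).
Mar 2, 1760 → Mar 2, 1761: 365 days.
Mar 2, 1761 → Mar 2, 1762: 365 days.
Mar 2, 1762 → Mar 2, 1763: 365 days.
Mar 2, 1763 → Mar 2, 1764: 366 days (Feb 29, 1764 is in that span).
Mar 2, 1764 → Mar 2, 1765: 365 days.
Mar 2, 1765 → Mar 2, 1766: 365 days.
Mar 2, 1766 → Mar 2, 1767: 365 days.
Mar 2, 1767 → Mar 2, 1768: 366 days (Feb 29, 1768 is in that span).
Mar 2, 1768 → Apr 2, 1768: 31 days (March has 31).
Apr 2, 1768 → May 2, 1768: 30 days (April has 30).
May 2, 1768 → Jun 2, 1768: 31 days (May has 31).
Jun 2, 1768 → Jul 2, 1768: 30 days (June has 30).
Jul 2, 1768 → Aug 2, 1768: 31 days (July has 31).
Aug 2, 1768 → Sep 2, 1768: 31 days (August has 31).
Sep 2, 1768 → Oct 2, 1768: 30 days (September has 30).
Oct 2, 1768 → Nov 2, 1768: 31 days (October has 31).
Nov 2, 1768 → Dec 2, 1768: 30 days (November has 30).
Dec 2, 1768 → Dec 16, 1768: 14 days.
Total: 3577 days.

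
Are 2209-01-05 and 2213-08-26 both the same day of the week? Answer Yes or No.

From Jan 5, 2209 to Aug 26, 2213 is 1694 days.
1694 mod 7 = 0, so they are the same weekday.
(Jan 5, 2209 is a Thursday; Aug 26, 2213 is a Thursday.)

Yes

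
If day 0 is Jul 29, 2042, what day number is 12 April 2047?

1718

Jul 29, 2042 → Jul 29, 2043: 365 days.
Jul 29, 2043 → Jul 29, 2044: 366 days (Feb 29, 2044 is in that span).
Jul 29, 2044 → Jul 29, 2045: 365 days.
Jul 29, 2045 → Jul 29, 2046: 365 days.
Jul 29, 2046 → Aug 29, 2046: 31 days (July has 31).
Aug 29, 2046 → Sep 29, 2046: 31 days (August has 31).
Sep 29, 2046 → Oct 29, 2046: 30 days (September has 30).
Oct 29, 2046 → Nov 29, 2046: 31 days (October has 31).
Nov 29, 2046 → Dec 29, 2046: 30 days (November has 30).
Dec 29, 2046 → Jan 29, 2047: 31 days (December has 31).
Jan 29, 2047 → Feb 28, 2047: 30 days (January has 31).
Feb 28, 2047 → Mar 28, 2047: 28 days (February has 28).
Mar 28, 2047 → Apr 12, 2047: 15 days.
Total: 1718 days.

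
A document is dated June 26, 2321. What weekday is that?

Sunday

Doomsday rule: the anchor day for the 2300s is Wednesday. For year 21: 21÷12 = 1 r 9, and 9÷4 = 2, so 1+9+2 = 12.
Wednesday + 12 ≡ Monday — that's 2321's doomsday.
In June the doomsday date is Jun 6.
Jun 26 is 20 days after Jun 6; 20 mod 7 = 6, so Monday + 6 = Sunday.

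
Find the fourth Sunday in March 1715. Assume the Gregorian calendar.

March 1, 1715 is a Friday.
The first Sunday is therefore March 3 (2 days later).
The fourth Sunday is 3 + 3×7 = March 24.

March 24, 1715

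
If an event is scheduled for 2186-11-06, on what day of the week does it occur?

Doomsday rule: the anchor day for the 2100s is Sunday. For year 86: 86÷12 = 7 r 2, and 2÷4 = 0, so 7+2+0 = 9.
Sunday + 9 ≡ Tuesday — that's 2186's doomsday.
In November the doomsday date is Nov 7.
Nov 6 is 1 day before Nov 7; 1 mod 7 = 1, so Tuesday − 1 = Monday.

Monday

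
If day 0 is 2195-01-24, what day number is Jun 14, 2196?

507

Jan 24, 2195 → Jan 24, 2196: 365 days.
Jan 24, 2196 → Feb 24, 2196: 31 days (January has 31).
Feb 24, 2196 → Mar 24, 2196: 29 days (February has 29).
Mar 24, 2196 → Apr 24, 2196: 31 days (March has 31).
Apr 24, 2196 → May 24, 2196: 30 days (April has 30).
May 24, 2196 → Jun 14, 2196: 21 days.
Total: 507 days.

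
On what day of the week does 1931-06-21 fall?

Sunday

January 1, 1931 is a Thursday.
Jan 1, 1931 → Feb 1, 1931: 31 days (January has 31).
Feb 1, 1931 → Mar 1, 1931: 28 days (February has 28).
Mar 1, 1931 → Apr 1, 1931: 31 days (March has 31).
Apr 1, 1931 → May 1, 1931: 30 days (April has 30).
May 1, 1931 → Jun 1, 1931: 31 days (May has 31).
Jun 1, 1931 → Jun 21, 1931: 20 days.
Total: 171 days.
171 mod 7 = 3, so Thursday + 3 = Sunday.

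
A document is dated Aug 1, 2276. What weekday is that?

Doomsday rule: the anchor day for the 2200s is Friday. For year 76: 76÷12 = 6 r 4, and 4÷4 = 1, so 6+4+1 = 11.
Friday + 11 ≡ Tuesday — that's 2276's doomsday.
In August the doomsday date is Aug 8.
Aug 1 is 7 days before Aug 8; 7 mod 7 = 0, so Tuesday − 0 = Tuesday.

Tuesday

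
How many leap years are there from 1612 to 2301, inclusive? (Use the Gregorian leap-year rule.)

Multiples of 4 in [1612,2301]: 173.
Of those, multiples of 100: 7 (not leap unless ÷400).
Multiples of 400: 1.
Leap years = 173 − 7 + 1 = 167.

167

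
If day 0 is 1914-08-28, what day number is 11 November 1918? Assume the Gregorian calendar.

1536

Aug 28, 1914 → Aug 28, 1915: 365 days.
Aug 28, 1915 → Aug 28, 1916: 366 days (Feb 29, 1916 is in that span).
Aug 28, 1916 → Aug 28, 1917: 365 days.
Aug 28, 1917 → Aug 28, 1918: 365 days.
Aug 28, 1918 → Sep 28, 1918: 31 days (August has 31).
Sep 28, 1918 → Oct 28, 1918: 30 days (September has 30).
Oct 28, 1918 → Nov 11, 1918: 14 days.
Total: 1536 days.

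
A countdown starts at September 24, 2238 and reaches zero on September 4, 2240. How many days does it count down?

711

Sep 24, 2238 → Sep 24, 2239: 365 days.
Sep 24, 2239 → Oct 24, 2239: 30 days (September has 30).
Oct 24, 2239 → Nov 24, 2239: 31 days (October has 31).
Nov 24, 2239 → Dec 24, 2239: 30 days (November has 30).
Dec 24, 2239 → Jan 24, 2240: 31 days (December has 31).
Jan 24, 2240 → Feb 24, 2240: 31 days (January has 31).
Feb 24, 2240 → Mar 24, 2240: 29 days (February has 29).
Mar 24, 2240 → Apr 24, 2240: 31 days (March has 31).
Apr 24, 2240 → May 24, 2240: 30 days (April has 30).
May 24, 2240 → Jun 24, 2240: 31 days (May has 31).
Jun 24, 2240 → Jul 24, 2240: 30 days (June has 30).
Jul 24, 2240 → Aug 24, 2240: 31 days (July has 31).
Aug 24, 2240 → Sep 4, 2240: 11 days.
Total: 711 days.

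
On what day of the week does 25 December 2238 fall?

Doomsday rule: the anchor day for the 2200s is Friday. For year 38: 38÷12 = 3 r 2, and 2÷4 = 0, so 3+2+0 = 5.
Friday + 5 ≡ Wednesday — that's 2238's doomsday.
In December the doomsday date is Dec 12.
Dec 25 is 13 days after Dec 12; 13 mod 7 = 6, so Wednesday + 6 = Tuesday.

Tuesday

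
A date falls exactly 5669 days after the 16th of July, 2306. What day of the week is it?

Sunday

First find the weekday of Jul 16, 2306. Doomsday rule: the anchor day for the 2300s is Wednesday. For year 06: 6÷12 = 0 r 6, and 6÷4 = 1, so 0+6+1 = 7.
Wednesday + 7 ≡ Wednesday — that's 2306's doomsday.
In July the doomsday date is Jul 11.
Jul 16 is 5 days after Jul 11; 5 mod 7 = 5, so Wednesday + 5 = Monday.
5669 mod 7 = 6, so 5669 days after a Monday is Monday + 6 = Sunday.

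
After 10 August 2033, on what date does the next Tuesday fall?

August 16, 2033

Aug 10, 2033 is a Wednesday.
From Wednesday to the next Tuesday is 6 days.
Aug 10, 2033 + 6 = Aug 16, 2033.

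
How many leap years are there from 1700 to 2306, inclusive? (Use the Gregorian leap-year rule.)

Multiples of 4 in [1700,2306]: 152.
Of those, multiples of 100: 7 (not leap unless ÷400).
Multiples of 400: 1.
Leap years = 152 − 7 + 1 = 146.

146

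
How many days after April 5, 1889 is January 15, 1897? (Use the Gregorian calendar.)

Apr 5, 1889 → Apr 5, 1890: 365 days.
Apr 5, 1890 → Apr 5, 1891: 365 days.
Apr 5, 1891 → Apr 5, 1892: 366 days (Feb 29, 1892 is in that span).
Apr 5, 1892 → Apr 5, 1893: 365 days.
Apr 5, 1893 → Apr 5, 1894: 365 days.
Apr 5, 1894 → Apr 5, 1895: 365 days.
Apr 5, 1895 → Apr 5, 1896: 366 days (Feb 29, 1896 is in that span).
Apr 5, 1896 → May 5, 1896: 30 days (April has 30).
May 5, 1896 → Jun 5, 1896: 31 days (May has 31).
Jun 5, 1896 → Jul 5, 1896: 30 days (June has 30).
Jul 5, 1896 → Aug 5, 1896: 31 days (July has 31).
Aug 5, 1896 → Sep 5, 1896: 31 days (August has 31).
Sep 5, 1896 → Oct 5, 1896: 30 days (September has 30).
Oct 5, 1896 → Nov 5, 1896: 31 days (October has 31).
Nov 5, 1896 → Dec 5, 1896: 30 days (November has 30).
Dec 5, 1896 → Jan 5, 1897: 31 days (December has 31).
Jan 5, 1897 → Jan 15, 1897: 10 days.
Total: 2842 days.

2842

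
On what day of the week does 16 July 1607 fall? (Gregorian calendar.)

Monday

Doomsday rule: the anchor day for the 1600s is Tuesday. For year 07: 7÷12 = 0 r 7, and 7÷4 = 1, so 0+7+1 = 8.
Tuesday + 8 ≡ Wednesday — that's 1607's doomsday.
In July the doomsday date is Jul 11.
Jul 16 is 5 days after Jul 11; 5 mod 7 = 5, so Wednesday + 5 = Monday.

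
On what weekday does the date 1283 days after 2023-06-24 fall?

Monday

First find the weekday of Jun 24, 2023. Doomsday rule: the anchor day for the 2000s is Tuesday. For year 23: 23÷12 = 1 r 11, and 11÷4 = 2, so 1+11+2 = 14.
Tuesday + 14 ≡ Tuesday — that's 2023's doomsday.
In June the doomsday date is Jun 6.
Jun 24 is 18 days after Jun 6; 18 mod 7 = 4, so Tuesday + 4 = Saturday.
1283 mod 7 = 2, so 1283 days after a Saturday is Saturday + 2 = Monday.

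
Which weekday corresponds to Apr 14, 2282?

Friday

Doomsday rule: the anchor day for the 2200s is Friday. For year 82: 82÷12 = 6 r 10, and 10÷4 = 2, so 6+10+2 = 18.
Friday + 18 ≡ Tuesday — that's 2282's doomsday.
In April the doomsday date is Apr 4.
Apr 14 is 10 days after Apr 4; 10 mod 7 = 3, so Tuesday + 3 = Friday.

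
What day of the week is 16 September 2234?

Tuesday

Doomsday rule: the anchor day for the 2200s is Friday. For year 34: 34÷12 = 2 r 10, and 10÷4 = 2, so 2+10+2 = 14.
Friday + 14 ≡ Friday — that's 2234's doomsday.
In September the doomsday date is Sep 5.
Sep 16 is 11 days after Sep 5; 11 mod 7 = 4, so Friday + 4 = Tuesday.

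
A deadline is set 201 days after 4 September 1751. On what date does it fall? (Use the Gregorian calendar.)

March 23, 1752

Sep has 30 days: +27 → Oct 1, 1751 (174 left).
Oct has 31 days: +31 → Nov 1, 1751 (143 left).
Nov has 30 days: +30 → Dec 1, 1751 (113 left).
Dec has 31 days: +31 → Jan 1, 1752 (82 left).
Jan has 31 days: +31 → Feb 1, 1752 (51 left).
Feb has 29 days: +29 → Mar 1, 1752 (22 left).
+22 → Mar 23, 1752.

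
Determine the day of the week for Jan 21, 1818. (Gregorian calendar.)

Wednesday

Doomsday rule: the anchor day for the 1800s is Friday. For year 18: 18÷12 = 1 r 6, and 6÷4 = 1, so 1+6+1 = 8.
Friday + 8 ≡ Saturday — that's 1818's doomsday.
In January the doomsday date is Jan 3 (1818 is not a leap year).
Jan 21 is 18 days after Jan 3; 18 mod 7 = 4, so Saturday + 4 = Wednesday.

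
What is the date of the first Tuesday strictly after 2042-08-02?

August 5, 2042

Aug 2, 2042 is a Saturday.
From Saturday to the next Tuesday is 3 days.
Aug 2, 2042 + 3 = Aug 5, 2042.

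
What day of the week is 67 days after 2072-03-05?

Wednesday

First find the weekday of Mar 5, 2072. Doomsday rule: the anchor day for the 2000s is Tuesday. For year 72: 72÷12 = 6 r 0, and 0÷4 = 0, so 6+0+0 = 6.
Tuesday + 6 ≡ Monday — that's 2072's doomsday.
In March the doomsday date is Mar 14.
Mar 5 is 9 days before Mar 14; 9 mod 7 = 2, so Monday − 2 = Saturday.
67 mod 7 = 4, so 67 days after a Saturday is Saturday + 4 = Wednesday.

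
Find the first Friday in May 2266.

May 4, 2266

May 1, 2266 is a Tuesday.
The first Friday is therefore May 4 (3 days later).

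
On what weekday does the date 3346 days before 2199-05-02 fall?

Thursday

First find the weekday of May 2, 2199. Doomsday rule: the anchor day for the 2100s is Sunday. For year 99: 99÷12 = 8 r 3, and 3÷4 = 0, so 8+3+0 = 11.
Sunday + 11 ≡ Thursday — that's 2199's doomsday.
In May the doomsday date is May 9.
May 2 is 7 days before May 9; 7 mod 7 = 0, so Thursday − 0 = Thursday.
3346 mod 7 = 0, so 3346 days before a Thursday is Thursday − 0 = Thursday.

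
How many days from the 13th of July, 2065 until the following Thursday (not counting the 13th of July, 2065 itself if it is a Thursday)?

3

Jul 13, 2065 is a Monday.
From Monday to the next Thursday is 3 days.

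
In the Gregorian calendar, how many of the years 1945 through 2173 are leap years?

56

Multiples of 4 in [1945,2173]: 57.
Of those, multiples of 100: 2 (not leap unless ÷400).
Multiples of 400: 1.
Leap years = 57 − 2 + 1 = 56.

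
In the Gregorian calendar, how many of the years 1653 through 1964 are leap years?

75

Multiples of 4 in [1653,1964]: 78.
Of those, multiples of 100: 3 (not leap unless ÷400).
Multiples of 400: 0.
Leap years = 78 − 3 + 0 = 75.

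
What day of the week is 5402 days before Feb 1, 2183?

Monday

First find the weekday of Feb 1, 2183. Doomsday rule: the anchor day for the 2100s is Sunday. For year 83: 83÷12 = 6 r 11, and 11÷4 = 2, so 6+11+2 = 19.
Sunday + 19 ≡ Friday — that's 2183's doomsday.
In February the doomsday date is Feb 28 (2183 is not a leap year).
Feb 1 is 27 days before Feb 28; 27 mod 7 = 6, so Friday − 6 = Saturday.
5402 mod 7 = 5, so 5402 days before a Saturday is Saturday − 5 = Monday.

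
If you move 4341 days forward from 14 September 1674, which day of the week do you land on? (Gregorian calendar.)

Sep 14, 1674 is a Friday.
4341 mod 7 = 1, so 4341 days after a Friday is Friday + 1 = Saturday.

Saturday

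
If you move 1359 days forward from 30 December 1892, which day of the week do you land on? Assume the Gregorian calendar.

Dec 30, 1892 is a Friday.
1359 mod 7 = 1, so 1359 days after a Friday is Friday + 1 = Saturday.

Saturday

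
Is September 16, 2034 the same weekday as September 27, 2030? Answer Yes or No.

No

From Sep 27, 2030 to Sep 16, 2034 is 1450 days.
1450 mod 7 = 1, so they are different weekdays.
(Sep 27, 2030 is a Friday; Sep 16, 2034 is a Saturday.)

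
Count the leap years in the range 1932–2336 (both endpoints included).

Multiples of 4 in [1932,2336]: 102.
Of those, multiples of 100: 4 (not leap unless ÷400).
Multiples of 400: 1.
Leap years = 102 − 4 + 1 = 99.

99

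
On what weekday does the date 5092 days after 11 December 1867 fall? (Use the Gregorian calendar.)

Saturday

Dec 11, 1867 is a Wednesday.
5092 mod 7 = 3, so 5092 days after a Wednesday is Wednesday + 3 = Saturday.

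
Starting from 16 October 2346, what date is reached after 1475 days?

October 30, 2350

+365 (one year) → Oct 16, 2347 (1110 left).
+366 (one year; includes Feb 29, 2348) → Oct 16, 2348 (744 left).
+365 (one year) → Oct 16, 2349 (379 left).
Oct has 31 days: +16 → Nov 1, 2349 (363 left).
Nov has 30 days: +30 → Dec 1, 2349 (333 left).
Dec has 31 days: +31 → Jan 1, 2350 (302 left).
Jan has 31 days: +31 → Feb 1, 2350 (271 left).
Feb has 28 days: +28 → Mar 1, 2350 (243 left).
Mar has 31 days: +31 → Apr 1, 2350 (212 left).
Apr has 30 days: +30 → May 1, 2350 (182 left).
May has 31 days: +31 → Jun 1, 2350 (151 left).
Jun has 30 days: +30 → Jul 1, 2350 (121 left).
Jul has 31 days: +31 → Aug 1, 2350 (90 left).
Aug has 31 days: +31 → Sep 1, 2350 (59 left).
Sep has 30 days: +30 → Oct 1, 2350 (29 left).
+29 → Oct 30, 2350.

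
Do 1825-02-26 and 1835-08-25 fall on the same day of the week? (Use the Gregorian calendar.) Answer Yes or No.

From Feb 26, 1825 to Aug 25, 1835 is 3832 days.
3832 mod 7 = 3, so they are different weekdays.
(Feb 26, 1825 is a Saturday; Aug 25, 1835 is a Tuesday.)

No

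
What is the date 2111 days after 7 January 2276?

October 18, 2281

+366 (one year; includes Feb 29, 2276) → Jan 7, 2277 (1745 left).
+365 (one year) → Jan 7, 2278 (1380 left).
+365 (one year) → Jan 7, 2279 (1015 left).
+365 (one year) → Jan 7, 2280 (650 left).
+366 (one year; includes Feb 29, 2280) → Jan 7, 2281 (284 left).
Jan has 31 days: +25 → Feb 1, 2281 (259 left).
Feb has 28 days: +28 → Mar 1, 2281 (231 left).
Mar has 31 days: +31 → Apr 1, 2281 (200 left).
Apr has 30 days: +30 → May 1, 2281 (170 left).
May has 31 days: +31 → Jun 1, 2281 (139 left).
Jun has 30 days: +30 → Jul 1, 2281 (109 left).
Jul has 31 days: +31 → Aug 1, 2281 (78 left).
Aug has 31 days: +31 → Sep 1, 2281 (47 left).
Sep has 30 days: +30 → Oct 1, 2281 (17 left).
+17 → Oct 18, 2281.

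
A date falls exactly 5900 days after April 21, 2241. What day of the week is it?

First find the weekday of Apr 21, 2241. Doomsday rule: the anchor day for the 2200s is Friday. For year 41: 41÷12 = 3 r 5, and 5÷4 = 1, so 3+5+1 = 9.
Friday + 9 ≡ Sunday — that's 2241's doomsday.
In April the doomsday date is Apr 4.
Apr 21 is 17 days after Apr 4; 17 mod 7 = 3, so Sunday + 3 = Wednesday.
5900 mod 7 = 6, so 5900 days after a Wednesday is Wednesday + 6 = Tuesday.

Tuesday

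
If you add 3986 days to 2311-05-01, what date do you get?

March 30, 2322

+366 (one year; includes Feb 29, 2312) → May 1, 2312 (3620 left).
+365 (one year) → May 1, 2313 (3255 left).
+365 (one year) → May 1, 2314 (2890 left).
+365 (one year) → May 1, 2315 (2525 left).
+366 (one year; includes Feb 29, 2316) → May 1, 2316 (2159 left).
+365 (one year) → May 1, 2317 (1794 left).
+365 (one year) → May 1, 2318 (1429 left).
+365 (one year) → May 1, 2319 (1064 left).
+366 (one year; includes Feb 29, 2320) → May 1, 2320 (698 left).
+365 (one year) → May 1, 2321 (333 left).
May has 31 days: +31 → Jun 1, 2321 (302 left).
Jun has 30 days: +30 → Jul 1, 2321 (272 left).
Jul has 31 days: +31 → Aug 1, 2321 (241 left).
Aug has 31 days: +31 → Sep 1, 2321 (210 left).
Sep has 30 days: +30 → Oct 1, 2321 (180 left).
Oct has 31 days: +31 → Nov 1, 2321 (149 left).
Nov has 30 days: +30 → Dec 1, 2321 (119 left).
Dec has 31 days: +31 → Jan 1, 2322 (88 left).
Jan has 31 days: +31 → Feb 1, 2322 (57 left).
Feb has 28 days: +28 → Mar 1, 2322 (29 left).
+29 → Mar 30, 2322.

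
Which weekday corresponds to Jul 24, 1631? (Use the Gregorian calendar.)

Doomsday rule: the anchor day for the 1600s is Tuesday. For year 31: 31÷12 = 2 r 7, and 7÷4 = 1, so 2+7+1 = 10.
Tuesday + 10 ≡ Friday — that's 1631's doomsday.
In July the doomsday date is Jul 11.
Jul 24 is 13 days after Jul 11; 13 mod 7 = 6, so Friday + 6 = Thursday.

Thursday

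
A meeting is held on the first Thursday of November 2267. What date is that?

November 7, 2267

November 1, 2267 is a Friday.
The first Thursday is therefore November 7 (6 days later).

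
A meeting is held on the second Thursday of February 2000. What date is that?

February 1, 2000 is a Tuesday.
The first Thursday is therefore February 3 (2 days later).
The second Thursday is 3 + 1×7 = February 10.

February 10, 2000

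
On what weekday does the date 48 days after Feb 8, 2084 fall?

First find the weekday of Feb 8, 2084. Doomsday rule: the anchor day for the 2000s is Tuesday. For year 84: 84÷12 = 7 r 0, and 0÷4 = 0, so 7+0+0 = 7.
Tuesday + 7 ≡ Tuesday — that's 2084's doomsday.
In February the doomsday date is Feb 29 (2084 is a leap year (divisible by 4)).
Feb 8 is 21 days before Feb 29; 21 mod 7 = 0, so Tuesday − 0 = Tuesday.
48 mod 7 = 6, so 48 days after a Tuesday is Tuesday + 6 = Monday.

Monday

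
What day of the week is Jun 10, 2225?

Friday

Doomsday rule: the anchor day for the 2200s is Friday. For year 25: 25÷12 = 2 r 1, and 1÷4 = 0, so 2+1+0 = 3.
Friday + 3 ≡ Monday — that's 2225's doomsday.
In June the doomsday date is Jun 6.
Jun 10 is 4 days after Jun 6; 4 mod 7 = 4, so Monday + 4 = Friday.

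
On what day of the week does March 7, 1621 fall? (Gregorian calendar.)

Sunday

Doomsday rule: the anchor day for the 1600s is Tuesday. For year 21: 21÷12 = 1 r 9, and 9÷4 = 2, so 1+9+2 = 12.
Tuesday + 12 ≡ Sunday — that's 1621's doomsday.
In March the doomsday date is Mar 14.
Mar 7 is 7 days before Mar 14; 7 mod 7 = 0, so Sunday − 0 = Sunday.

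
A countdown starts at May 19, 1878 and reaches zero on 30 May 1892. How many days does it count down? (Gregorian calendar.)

5125

May 19, 1878 → May 19, 1879: 365 days.
May 19, 1879 → May 19, 1880: 366 days (Feb 29, 1880 is in that span).
May 19, 1880 → May 19, 1881: 365 days.
May 19, 1881 → May 19, 1882: 365 days.
May 19, 1882 → May 19, 1883: 365 days.
May 19, 1883 → May 19, 1884: 366 days (Feb 29, 1884 is in that span).
May 19, 1884 → May 19, 1885: 365 days.
May 19, 1885 → May 19, 1886: 365 days.
May 19, 1886 → May 19, 1887: 365 days.
May 19, 1887 → May 19, 1888: 366 days (Feb 29, 1888 is in that span).
May 19, 1888 → May 19, 1889: 365 days.
May 19, 1889 → May 19, 1890: 365 days.
May 19, 1890 → May 19, 1891: 365 days.
May 19, 1891 → Jun 19, 1891: 31 days (May has 31).
Jun 19, 1891 → Jul 19, 1891: 30 days (June has 30).
Jul 19, 1891 → Aug 19, 1891: 31 days (July has 31).
Aug 19, 1891 → Sep 19, 1891: 31 days (August has 31).
Sep 19, 1891 → Oct 19, 1891: 30 days (September has 30).
Oct 19, 1891 → Nov 19, 1891: 31 days (October has 31).
Nov 19, 1891 → Dec 19, 1891: 30 days (November has 30).
Dec 19, 1891 → Jan 19, 1892: 31 days (December has 31).
Jan 19, 1892 → Feb 19, 1892: 31 days (January has 31).
Feb 19, 1892 → Mar 19, 1892: 29 days (February has 29).
Mar 19, 1892 → Apr 19, 1892: 31 days (March has 31).
Apr 19, 1892 → May 19, 1892: 30 days (April has 30).
May 19, 1892 → May 30, 1892: 11 days.
Total: 5125 days.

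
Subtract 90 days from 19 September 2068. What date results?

−19 → Aug 31, 2068 (end of Aug, 31 days; 71 left).
−31 → Jul 31, 2068 (end of Jul, 31 days; 40 left).
−31 → Jun 30, 2068 (end of Jun, 30 days; 9 left).
−9 → Jun 21, 2068.

June 21, 2068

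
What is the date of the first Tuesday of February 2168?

February 2, 2168

February 1, 2168 is a Monday.
The first Tuesday is therefore February 2 (1 days later).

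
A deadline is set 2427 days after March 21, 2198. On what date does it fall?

November 12, 2204

+365 (one year) → Mar 21, 2199 (2062 left).
+365 (one year) → Mar 21, 2200 (1697 left).
+365 (one year) → Mar 21, 2201 (1332 left).
+365 (one year) → Mar 21, 2202 (967 left).
+365 (one year) → Mar 21, 2203 (602 left).
+366 (one year; includes Feb 29, 2204) → Mar 21, 2204 (236 left).
Mar has 31 days: +11 → Apr 1, 2204 (225 left).
Apr has 30 days: +30 → May 1, 2204 (195 left).
May has 31 days: +31 → Jun 1, 2204 (164 left).
Jun has 30 days: +30 → Jul 1, 2204 (134 left).
Jul has 31 days: +31 → Aug 1, 2204 (103 left).
Aug has 31 days: +31 → Sep 1, 2204 (72 left).
Sep has 30 days: +30 → Oct 1, 2204 (42 left).
Oct has 31 days: +31 → Nov 1, 2204 (11 left).
+11 → Nov 12, 2204.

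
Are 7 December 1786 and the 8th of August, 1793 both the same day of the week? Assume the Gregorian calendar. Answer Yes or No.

From Dec 7, 1786 to Aug 8, 1793 is 2436 days.
2436 mod 7 = 0, so they are the same weekday.
(Dec 7, 1786 is a Thursday; Aug 8, 1793 is a Thursday.)

Yes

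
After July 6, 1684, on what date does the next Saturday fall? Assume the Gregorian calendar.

Jul 6, 1684 is a Thursday.
From Thursday to the next Saturday is 2 days.
Jul 6, 1684 + 2 = Jul 8, 1684.

July 8, 1684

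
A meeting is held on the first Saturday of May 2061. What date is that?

May 7, 2061

May 1, 2061 is a Sunday.
The first Saturday is therefore May 7 (6 days later).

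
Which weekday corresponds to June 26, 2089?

Sunday

January 1, 2089 is a Saturday.
Jan 1, 2089 → Feb 1, 2089: 31 days (January has 31).
Feb 1, 2089 → Mar 1, 2089: 28 days (February has 28).
Mar 1, 2089 → Apr 1, 2089: 31 days (March has 31).
Apr 1, 2089 → May 1, 2089: 30 days (April has 30).
May 1, 2089 → Jun 1, 2089: 31 days (May has 31).
Jun 1, 2089 → Jun 26, 2089: 25 days.
Total: 176 days.
176 mod 7 = 1, so Saturday + 1 = Sunday.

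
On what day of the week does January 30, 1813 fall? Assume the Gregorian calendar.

Doomsday rule: the anchor day for the 1800s is Friday. For year 13: 13÷12 = 1 r 1, and 1÷4 = 0, so 1+1+0 = 2.
Friday + 2 ≡ Sunday — that's 1813's doomsday.
In January the doomsday date is Jan 3 (1813 is not a leap year).
Jan 30 is 27 days after Jan 3; 27 mod 7 = 6, so Sunday + 6 = Saturday.

Saturday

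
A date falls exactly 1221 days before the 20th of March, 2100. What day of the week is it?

Mar 20, 2100 is a Saturday.
1221 mod 7 = 3, so 1221 days before a Saturday is Saturday − 3 = Wednesday.

Wednesday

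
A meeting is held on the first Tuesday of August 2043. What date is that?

August 4, 2043

August 1, 2043 is a Saturday.
The first Tuesday is therefore August 4 (3 days later).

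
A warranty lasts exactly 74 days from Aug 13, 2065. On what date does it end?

Aug has 31 days: +19 → Sep 1, 2065 (55 left).
Sep has 30 days: +30 → Oct 1, 2065 (25 left).
+25 → Oct 26, 2065.

October 26, 2065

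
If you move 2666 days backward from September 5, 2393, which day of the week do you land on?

First find the weekday of Sep 5, 2393. Doomsday rule: the anchor day for the 2300s is Wednesday. For year 93: 93÷12 = 7 r 9, and 9÷4 = 2, so 7+9+2 = 18.
Wednesday + 18 ≡ Sunday — that's 2393's doomsday.
In September the doomsday date is Sep 5.
Sep 5 is the doomsday itself: Sunday.
2666 mod 7 = 6, so 2666 days before a Sunday is Sunday − 6 = Monday.

Monday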